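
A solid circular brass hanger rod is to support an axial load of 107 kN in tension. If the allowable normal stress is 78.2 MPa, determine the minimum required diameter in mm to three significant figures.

Required area A ≥ P/σ_allow = 107000/78.2 = 1368 mm².
For a solid circular section, d ≥ √(4A/π) = 41.74 mm.

41.7 mm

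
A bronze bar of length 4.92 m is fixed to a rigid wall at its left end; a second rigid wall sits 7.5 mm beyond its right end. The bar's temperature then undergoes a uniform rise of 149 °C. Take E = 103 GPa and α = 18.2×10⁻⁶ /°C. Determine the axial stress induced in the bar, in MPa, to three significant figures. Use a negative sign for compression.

Free thermal expansion αLΔT = 18.2e-6 · 4920 · 149 = 13.34 mm.
The walls engage after the gap closes; constrained expansion = 13.34 − 7.5 = 5.842 mm.
The walls impose strain ε = −(5.842)/4920 = -1.1874e-03; σ = Eε = 103000 · -1.1874e-03 = -122.3 MPa.

-122 MPa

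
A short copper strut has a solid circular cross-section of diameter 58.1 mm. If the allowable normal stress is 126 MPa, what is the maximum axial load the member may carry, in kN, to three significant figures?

A = 2651 mm².
P_max = σ_allow · A = 126 · 2651 = 334100 N = 334.1 kN.

334 kN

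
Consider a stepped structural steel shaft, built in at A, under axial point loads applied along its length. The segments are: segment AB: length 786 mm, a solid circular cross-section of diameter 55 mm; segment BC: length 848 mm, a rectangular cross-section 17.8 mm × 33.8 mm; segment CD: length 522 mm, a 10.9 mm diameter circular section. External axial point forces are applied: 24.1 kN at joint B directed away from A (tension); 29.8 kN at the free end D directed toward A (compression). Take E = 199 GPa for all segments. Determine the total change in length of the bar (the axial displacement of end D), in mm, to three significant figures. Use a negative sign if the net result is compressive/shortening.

Internal axial forces (sectioning from the free end, tension +): N_CD = -29.8 kN, N_BC = -29.8 kN, N_AB = -5.7 kN.
A_AB = 2376 mm².
A_BC = 601.6 mm².
A_CD = 93.31 mm².
δ_AB = -5700·786/(2376·199000) = -0.009476 mm
δ_BC = -29800·848/(601.6·199000) = -0.2111 mm
δ_CD = -29800·522/(93.31·199000) = -0.8377 mm
δ = Σδ_i = -1.058 mm.

-1.06 mm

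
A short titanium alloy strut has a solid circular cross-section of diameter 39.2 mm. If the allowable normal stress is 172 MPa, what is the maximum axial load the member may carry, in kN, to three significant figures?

208 kN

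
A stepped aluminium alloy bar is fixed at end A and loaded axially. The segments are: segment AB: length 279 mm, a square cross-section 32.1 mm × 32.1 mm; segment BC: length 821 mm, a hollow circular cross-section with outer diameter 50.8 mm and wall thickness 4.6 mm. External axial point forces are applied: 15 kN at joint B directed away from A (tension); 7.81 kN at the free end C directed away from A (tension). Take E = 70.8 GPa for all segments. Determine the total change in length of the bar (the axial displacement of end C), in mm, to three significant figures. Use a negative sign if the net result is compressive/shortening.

0.223 mm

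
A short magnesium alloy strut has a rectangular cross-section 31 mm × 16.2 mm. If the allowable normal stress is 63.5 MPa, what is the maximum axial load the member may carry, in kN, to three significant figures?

A = 502.2 mm².
P_max = σ_allow · A = 63.5 · 502.2 = 31890 N = 31.89 kN.

31.9 kN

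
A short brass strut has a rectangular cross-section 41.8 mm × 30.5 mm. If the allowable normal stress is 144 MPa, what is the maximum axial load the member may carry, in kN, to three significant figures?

A = 1275 mm².
P_max = σ_allow · A = 144 · 1275 = 183600 N = 183.6 kN.

184 kN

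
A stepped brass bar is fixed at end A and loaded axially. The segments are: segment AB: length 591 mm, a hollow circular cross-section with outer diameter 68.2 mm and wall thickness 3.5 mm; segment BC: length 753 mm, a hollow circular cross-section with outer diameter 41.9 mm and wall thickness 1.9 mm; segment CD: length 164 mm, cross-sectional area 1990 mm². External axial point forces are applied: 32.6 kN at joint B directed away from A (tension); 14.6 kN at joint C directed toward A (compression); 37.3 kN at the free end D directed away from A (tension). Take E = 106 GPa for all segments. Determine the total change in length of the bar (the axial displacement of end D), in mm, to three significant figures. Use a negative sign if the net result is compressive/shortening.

1.14 mm

Internal axial forces (sectioning from the free end, tension +): N_CD = 37.3 kN, N_BC = 22.7 kN, N_AB = 55.3 kN.
A_AB = 711.4 mm².
A_BC = 238.8 mm².
δ_AB = 55300·591/(711.4·106000) = 0.4334 mm
δ_BC = 22700·753/(238.8·106000) = 0.6754 mm
δ_CD = 37300·164/(1990·106000) = 0.029 mm
δ = Σδ_i = 1.138 mm.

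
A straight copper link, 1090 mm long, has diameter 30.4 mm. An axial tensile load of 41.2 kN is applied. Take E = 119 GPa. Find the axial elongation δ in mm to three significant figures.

A = 725.8 mm².
δ_mech = NL/(AE) = 41200·1090/(725.8·119000) = 0.5199 mm.

0.520 mm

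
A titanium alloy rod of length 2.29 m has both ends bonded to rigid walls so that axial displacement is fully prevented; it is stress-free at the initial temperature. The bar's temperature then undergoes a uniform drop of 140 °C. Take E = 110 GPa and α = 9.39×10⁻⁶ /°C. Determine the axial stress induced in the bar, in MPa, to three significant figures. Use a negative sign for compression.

Free thermal expansion αLΔT = 9.39e-6 · 2290 · -140 = -3.01 mm.
The walls impose strain ε = −(-3.01)/2290 = 1.3146e-03; σ = Eε = 110000 · 1.3146e-03 = 144.6 MPa.

145 MPa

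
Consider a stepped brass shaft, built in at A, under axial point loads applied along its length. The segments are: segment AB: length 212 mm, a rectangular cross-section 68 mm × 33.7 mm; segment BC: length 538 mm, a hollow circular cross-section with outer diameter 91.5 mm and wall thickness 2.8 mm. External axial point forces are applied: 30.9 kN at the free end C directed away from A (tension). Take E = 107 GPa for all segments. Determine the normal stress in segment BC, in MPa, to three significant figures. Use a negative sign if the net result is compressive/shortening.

39.6 MPa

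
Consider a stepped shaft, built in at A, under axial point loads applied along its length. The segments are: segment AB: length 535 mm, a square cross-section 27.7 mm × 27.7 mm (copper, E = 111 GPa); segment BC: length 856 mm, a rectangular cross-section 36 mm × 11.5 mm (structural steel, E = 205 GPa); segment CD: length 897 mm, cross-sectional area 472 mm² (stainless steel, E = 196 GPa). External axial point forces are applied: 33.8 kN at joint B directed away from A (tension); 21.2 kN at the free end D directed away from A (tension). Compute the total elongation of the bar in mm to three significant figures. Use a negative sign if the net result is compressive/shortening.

Internal axial forces (sectioning from the free end, tension +): N_CD = 21.2 kN, N_BC = 21.2 kN, N_AB = 55 kN.
A_AB = 767.3 mm².
A_BC = 414 mm².
δ_AB = 55000·535/(767.3·111000) = 0.3455 mm
δ_BC = 21200·856/(414·205000) = 0.2138 mm
δ_CD = 21200·897/(472·196000) = 0.2056 mm
δ = Σδ_i = 0.7649 mm.

0.765 mm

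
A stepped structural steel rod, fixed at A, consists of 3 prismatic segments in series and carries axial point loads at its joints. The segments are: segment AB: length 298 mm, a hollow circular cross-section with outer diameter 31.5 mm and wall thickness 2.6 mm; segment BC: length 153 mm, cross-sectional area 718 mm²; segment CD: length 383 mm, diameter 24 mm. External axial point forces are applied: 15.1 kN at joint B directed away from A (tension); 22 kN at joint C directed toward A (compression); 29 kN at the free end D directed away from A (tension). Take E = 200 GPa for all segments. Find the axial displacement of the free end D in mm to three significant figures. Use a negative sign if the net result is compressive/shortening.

0.270 mm

Internal axial forces (sectioning from the free end, tension +): N_CD = 29 kN, N_BC = 7 kN, N_AB = 22.1 kN.
A_AB = 236.1 mm².
A_CD = 452.4 mm².
δ_AB = 22100·298/(236.1·200000) = 0.1395 mm
δ_BC = 7000·153/(718·200000) = 0.007458 mm
δ_CD = 29000·383/(452.4·200000) = 0.1228 mm
δ = Σδ_i = 0.2697 mm.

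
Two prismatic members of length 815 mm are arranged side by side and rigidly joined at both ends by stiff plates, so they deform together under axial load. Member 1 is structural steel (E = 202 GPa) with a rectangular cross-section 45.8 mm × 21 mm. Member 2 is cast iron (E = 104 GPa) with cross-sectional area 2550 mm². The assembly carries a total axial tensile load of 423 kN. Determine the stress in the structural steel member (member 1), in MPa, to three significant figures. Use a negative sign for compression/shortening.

186 MPa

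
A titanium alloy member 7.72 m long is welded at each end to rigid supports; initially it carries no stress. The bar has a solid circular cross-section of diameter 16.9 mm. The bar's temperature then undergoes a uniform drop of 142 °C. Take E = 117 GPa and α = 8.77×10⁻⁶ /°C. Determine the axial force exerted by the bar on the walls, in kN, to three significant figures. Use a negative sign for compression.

32.7 kN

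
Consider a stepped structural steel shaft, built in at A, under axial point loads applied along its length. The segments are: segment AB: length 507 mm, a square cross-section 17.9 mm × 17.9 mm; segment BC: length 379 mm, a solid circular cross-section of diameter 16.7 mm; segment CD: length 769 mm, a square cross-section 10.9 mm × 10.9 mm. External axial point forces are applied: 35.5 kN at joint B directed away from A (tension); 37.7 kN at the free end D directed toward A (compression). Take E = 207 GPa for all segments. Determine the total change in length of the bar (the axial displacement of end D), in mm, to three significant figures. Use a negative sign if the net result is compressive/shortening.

-1.51 mm

Internal axial forces (sectioning from the free end, tension +): N_CD = -37.7 kN, N_BC = -37.7 kN, N_AB = -2.2 kN.
A_AB = 320.4 mm².
A_BC = 219 mm².
A_CD = 118.8 mm².
δ_AB = -2200·507/(320.4·207000) = -0.01682 mm
δ_BC = -37700·379/(219·207000) = -0.3151 mm
δ_CD = -37700·769/(118.8·207000) = -1.179 mm
δ = Σδ_i = -1.511 mm.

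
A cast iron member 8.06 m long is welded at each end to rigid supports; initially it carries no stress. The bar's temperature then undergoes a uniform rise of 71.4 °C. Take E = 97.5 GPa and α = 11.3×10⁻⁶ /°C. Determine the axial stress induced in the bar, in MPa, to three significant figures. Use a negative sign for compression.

-78.7 MPa

Free thermal expansion αLΔT = 11.3e-6 · 8060 · 71.4 = 6.503 mm.
The walls impose strain ε = −(6.503)/8060 = -8.0682e-04; σ = Eε = 97500 · -8.0682e-04 = -78.66 MPa.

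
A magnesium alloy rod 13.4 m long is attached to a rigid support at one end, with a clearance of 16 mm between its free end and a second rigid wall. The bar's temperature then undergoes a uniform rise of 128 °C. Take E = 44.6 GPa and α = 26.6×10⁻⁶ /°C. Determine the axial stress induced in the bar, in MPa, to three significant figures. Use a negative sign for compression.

-98.6 MPa

Free thermal expansion αLΔT = 26.6e-6 · 13400 · 128 = 45.62 mm.
The walls engage after the gap closes; constrained expansion = 45.62 − 16 = 29.62 mm.
The walls impose strain ε = −(29.62)/13400 = -2.2108e-03; σ = Eε = 44600 · -2.2108e-03 = -98.6 MPa.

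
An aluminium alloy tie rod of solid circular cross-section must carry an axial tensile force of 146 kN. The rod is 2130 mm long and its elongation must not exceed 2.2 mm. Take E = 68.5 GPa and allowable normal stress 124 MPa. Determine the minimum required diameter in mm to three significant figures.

51.3 mm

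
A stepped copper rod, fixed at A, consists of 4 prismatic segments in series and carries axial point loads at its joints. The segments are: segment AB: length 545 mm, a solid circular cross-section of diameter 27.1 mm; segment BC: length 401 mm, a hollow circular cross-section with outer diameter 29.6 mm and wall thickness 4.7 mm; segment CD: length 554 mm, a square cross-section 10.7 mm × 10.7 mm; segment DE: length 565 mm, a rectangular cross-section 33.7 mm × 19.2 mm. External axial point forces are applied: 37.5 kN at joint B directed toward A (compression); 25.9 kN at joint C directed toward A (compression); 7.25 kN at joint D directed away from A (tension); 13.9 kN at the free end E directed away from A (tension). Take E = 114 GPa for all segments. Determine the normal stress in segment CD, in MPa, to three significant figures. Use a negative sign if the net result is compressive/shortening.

185 MPa

Internal axial forces (sectioning from the free end, tension +): N_DE = 13.9 kN, N_CD = 21.15 kN, N_BC = -4.75 kN, N_AB = -42.25 kN.
A_CD = 114.5 mm².
σ_CD = N_CD/A_CD = 21150/114.5 = 184.7 MPa.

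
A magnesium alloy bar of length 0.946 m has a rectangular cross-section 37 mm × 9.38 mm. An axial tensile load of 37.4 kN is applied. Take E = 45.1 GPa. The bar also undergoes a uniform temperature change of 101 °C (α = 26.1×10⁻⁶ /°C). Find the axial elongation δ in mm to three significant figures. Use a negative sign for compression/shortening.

A = 347.1 mm².
δ_mech = NL/(AE) = 37400·946/(347.1·45100) = 2.26 mm.
δ_thermal = αLΔT = 26.1e-6·946·101 = 2.494 mm.
δ = δ_mech + δ_thermal = 4.754 mm.

4.75 mm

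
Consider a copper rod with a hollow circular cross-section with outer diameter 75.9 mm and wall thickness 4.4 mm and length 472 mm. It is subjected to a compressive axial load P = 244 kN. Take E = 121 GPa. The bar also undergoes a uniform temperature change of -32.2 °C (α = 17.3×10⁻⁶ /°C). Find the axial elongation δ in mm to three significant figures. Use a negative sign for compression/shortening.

-1.23 mm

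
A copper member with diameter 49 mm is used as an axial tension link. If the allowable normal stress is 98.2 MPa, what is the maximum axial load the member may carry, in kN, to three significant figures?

A = 1886 mm².
P_max = σ_allow · A = 98.2 · 1886 = 185200 N = 185.2 kN.

185 kN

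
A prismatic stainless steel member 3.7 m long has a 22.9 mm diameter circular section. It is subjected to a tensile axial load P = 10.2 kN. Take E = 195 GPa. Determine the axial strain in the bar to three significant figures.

A = 411.9 mm².
σ = N/A = 24.77 MPa; ε = σ/E = 24.77/195000 = 1.270e-04.

1.27e-04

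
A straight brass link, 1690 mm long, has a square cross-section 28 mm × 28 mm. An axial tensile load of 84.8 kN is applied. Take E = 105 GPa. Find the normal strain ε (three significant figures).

0.00103

A = 784 mm².
σ = N/A = 108.2 MPa; ε = σ/E = 108.2/105000 = 1.030e-03.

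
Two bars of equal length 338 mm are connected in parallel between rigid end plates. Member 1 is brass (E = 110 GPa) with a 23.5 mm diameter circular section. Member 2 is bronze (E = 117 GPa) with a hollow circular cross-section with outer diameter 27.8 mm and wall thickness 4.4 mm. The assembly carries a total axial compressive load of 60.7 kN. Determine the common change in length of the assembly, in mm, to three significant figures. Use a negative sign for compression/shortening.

-0.240 mm

A_1 = 433.7 mm².
A_2 = 323.5 mm².
Equal strain + equilibrium ⇒ each member carries load in proportion to AE: A₁E₁ = 47710000 N, A₂E₂ = 37840000 N, ΣAE = 85560000 N.
δ = PL/ΣAE = -60700·338/85560000 = -0.2398 mm.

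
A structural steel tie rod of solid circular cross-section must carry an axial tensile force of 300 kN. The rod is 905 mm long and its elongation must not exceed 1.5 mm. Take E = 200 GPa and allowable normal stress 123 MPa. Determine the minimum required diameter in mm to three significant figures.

55.7 mm

Required area A ≥ P/σ_allow = 300000/123 = 2439 mm².
For a solid circular section, d ≥ √(4A/π) = 55.73 mm.
Elongation limit: A ≥ PL/(Eδ_allow) = 300000·905/(200000·1.5) = 905 mm² ⇒ d ≥ 33.95 mm.
The stress limit governs.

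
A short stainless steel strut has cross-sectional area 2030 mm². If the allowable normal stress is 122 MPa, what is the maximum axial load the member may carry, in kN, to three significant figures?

248 kN

P_max = σ_allow · A = 122 · 2030 = 247700 N = 247.7 kN.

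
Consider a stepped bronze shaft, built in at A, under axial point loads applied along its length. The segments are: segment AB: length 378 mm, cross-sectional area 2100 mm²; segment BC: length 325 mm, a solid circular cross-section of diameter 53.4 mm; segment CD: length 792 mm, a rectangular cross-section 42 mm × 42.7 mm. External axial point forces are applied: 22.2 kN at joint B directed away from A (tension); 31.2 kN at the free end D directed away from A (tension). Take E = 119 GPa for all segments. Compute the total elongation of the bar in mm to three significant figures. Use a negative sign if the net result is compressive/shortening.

Internal axial forces (sectioning from the free end, tension +): N_CD = 31.2 kN, N_BC = 31.2 kN, N_AB = 53.4 kN.
A_BC = 2240 mm².
A_CD = 1793 mm².
δ_AB = 53400·378/(2100·119000) = 0.08077 mm
δ_BC = 31200·325/(2240·119000) = 0.03805 mm
δ_CD = 31200·792/(1793·119000) = 0.1158 mm
δ = Σδ_i = 0.2346 mm.

0.235 mm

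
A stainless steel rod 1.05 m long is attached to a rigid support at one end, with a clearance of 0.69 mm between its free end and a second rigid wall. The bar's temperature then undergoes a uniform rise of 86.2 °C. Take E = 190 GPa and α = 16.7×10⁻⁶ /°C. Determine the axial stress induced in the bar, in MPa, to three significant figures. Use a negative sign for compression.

-149 MPa

Free thermal expansion αLΔT = 16.7e-6 · 1050 · 86.2 = 1.512 mm.
The walls engage after the gap closes; constrained expansion = 1.512 − 0.69 = 0.8215 mm.
The walls impose strain ε = −(0.8215)/1050 = -7.8240e-04; σ = Eε = 190000 · -7.8240e-04 = -148.7 MPa.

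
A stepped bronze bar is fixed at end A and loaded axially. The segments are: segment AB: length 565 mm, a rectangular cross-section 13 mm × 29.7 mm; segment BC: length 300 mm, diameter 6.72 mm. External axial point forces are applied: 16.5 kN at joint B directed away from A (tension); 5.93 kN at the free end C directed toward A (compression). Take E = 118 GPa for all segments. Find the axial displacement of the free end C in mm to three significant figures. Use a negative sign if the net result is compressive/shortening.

-0.294 mm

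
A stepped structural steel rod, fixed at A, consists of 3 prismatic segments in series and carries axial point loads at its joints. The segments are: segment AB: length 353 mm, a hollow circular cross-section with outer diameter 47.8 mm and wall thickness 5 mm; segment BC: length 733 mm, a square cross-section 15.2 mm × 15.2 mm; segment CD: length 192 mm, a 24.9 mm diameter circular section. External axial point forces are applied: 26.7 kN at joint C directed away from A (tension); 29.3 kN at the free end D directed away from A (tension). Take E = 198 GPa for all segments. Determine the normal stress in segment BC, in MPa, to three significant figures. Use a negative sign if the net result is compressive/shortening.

242 MPa

Internal axial forces (sectioning from the free end, tension +): N_CD = 29.3 kN, N_BC = 56 kN, N_AB = 56 kN.
A_BC = 231 mm².
σ_BC = N_BC/A_BC = 56000/231 = 242.4 MPa.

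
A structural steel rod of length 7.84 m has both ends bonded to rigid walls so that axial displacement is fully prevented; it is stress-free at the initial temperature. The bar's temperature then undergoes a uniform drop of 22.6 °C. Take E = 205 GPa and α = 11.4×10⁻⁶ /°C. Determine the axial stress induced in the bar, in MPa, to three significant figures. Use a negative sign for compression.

Free thermal expansion αLΔT = 11.4e-6 · 7840 · -22.6 = -2.02 mm.
The walls impose strain ε = −(-2.02)/7840 = 2.5764e-04; σ = Eε = 205000 · 2.5764e-04 = 52.82 MPa.

52.8 MPa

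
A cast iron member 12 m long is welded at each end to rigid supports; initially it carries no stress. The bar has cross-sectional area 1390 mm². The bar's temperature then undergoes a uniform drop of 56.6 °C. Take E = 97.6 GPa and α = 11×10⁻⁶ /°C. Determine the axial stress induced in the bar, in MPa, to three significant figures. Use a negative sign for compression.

60.8 MPa

Free thermal expansion αLΔT = 11e-6 · 12000 · -56.6 = -7.471 mm.
The walls impose strain ε = −(-7.471)/12000 = 6.2260e-04; σ = Eε = 97600 · 6.2260e-04 = 60.77 MPa.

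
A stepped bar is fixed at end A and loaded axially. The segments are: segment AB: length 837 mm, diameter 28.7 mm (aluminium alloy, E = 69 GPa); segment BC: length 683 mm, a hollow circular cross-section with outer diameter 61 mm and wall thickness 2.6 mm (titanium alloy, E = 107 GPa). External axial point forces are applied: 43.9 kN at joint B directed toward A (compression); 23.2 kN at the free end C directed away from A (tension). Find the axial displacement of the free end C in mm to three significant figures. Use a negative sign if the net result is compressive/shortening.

Internal axial forces (sectioning from the free end, tension +): N_BC = 23.2 kN, N_AB = -20.7 kN.
A_AB = 646.9 mm².
A_BC = 477 mm².
δ_AB = -20700·837/(646.9·69000) = -0.3881 mm
δ_BC = 23200·683/(477·107000) = 0.3104 mm
δ = Σδ_i = -0.0777 mm.

-0.0777 mm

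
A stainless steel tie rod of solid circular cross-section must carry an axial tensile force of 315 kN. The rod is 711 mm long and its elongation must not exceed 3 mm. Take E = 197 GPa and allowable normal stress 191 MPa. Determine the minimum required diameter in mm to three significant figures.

45.8 mm

Required area A ≥ P/σ_allow = 315000/191 = 1649 mm².
For a solid circular section, d ≥ √(4A/π) = 45.82 mm.
Elongation limit: A ≥ PL/(Eδ_allow) = 315000·711/(197000·3) = 379 mm² ⇒ d ≥ 21.97 mm.
The stress limit governs.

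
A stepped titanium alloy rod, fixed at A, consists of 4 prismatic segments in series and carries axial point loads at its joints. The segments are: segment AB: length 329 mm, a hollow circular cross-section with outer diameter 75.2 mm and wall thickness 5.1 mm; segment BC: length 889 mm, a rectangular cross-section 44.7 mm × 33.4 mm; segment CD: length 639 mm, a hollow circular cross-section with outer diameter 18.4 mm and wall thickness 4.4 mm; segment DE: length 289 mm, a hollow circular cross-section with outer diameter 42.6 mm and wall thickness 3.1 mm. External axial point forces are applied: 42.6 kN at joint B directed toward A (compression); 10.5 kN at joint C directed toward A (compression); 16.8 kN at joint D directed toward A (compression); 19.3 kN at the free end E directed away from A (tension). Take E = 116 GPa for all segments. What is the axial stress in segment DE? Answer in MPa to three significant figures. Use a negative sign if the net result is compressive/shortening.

50.2 MPa

Internal axial forces (sectioning from the free end, tension +): N_DE = 19.3 kN, N_CD = 2.5 kN, N_BC = -8 kN, N_AB = -50.6 kN.
A_DE = 384.7 mm².
σ_DE = N_DE/A_DE = 19300/384.7 = 50.17 MPa.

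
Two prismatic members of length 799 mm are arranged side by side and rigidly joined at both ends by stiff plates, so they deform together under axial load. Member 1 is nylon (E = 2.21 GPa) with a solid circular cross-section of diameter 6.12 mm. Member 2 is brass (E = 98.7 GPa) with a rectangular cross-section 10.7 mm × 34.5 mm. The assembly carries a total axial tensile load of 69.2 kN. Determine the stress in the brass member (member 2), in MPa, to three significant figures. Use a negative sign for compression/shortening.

A_1 = 29.42 mm².
A_2 = 369.1 mm².
Equal strain + equilibrium ⇒ each member carries load in proportion to AE: A₁E₁ = 65010 N, A₂E₂ = 36440000 N, ΣAE = 36500000 N.
σ₂ = P·E₂/ΣAE = 69200·98700/36500000 = 187.1 MPa.

187 MPa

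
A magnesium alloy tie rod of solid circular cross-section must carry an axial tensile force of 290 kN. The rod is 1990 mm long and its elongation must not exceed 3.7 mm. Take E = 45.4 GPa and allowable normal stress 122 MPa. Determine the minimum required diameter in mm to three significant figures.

Required area A ≥ P/σ_allow = 290000/122 = 2377 mm².
For a solid circular section, d ≥ √(4A/π) = 55.01 mm.
Elongation limit: A ≥ PL/(Eδ_allow) = 290000·1990/(45400·3.7) = 3436 mm² ⇒ d ≥ 66.14 mm.
The elongation limit governs.

66.1 mm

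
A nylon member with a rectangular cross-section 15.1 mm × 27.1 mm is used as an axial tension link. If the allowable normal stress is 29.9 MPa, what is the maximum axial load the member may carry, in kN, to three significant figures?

A = 409.2 mm².
P_max = σ_allow · A = 29.9 · 409.2 = 12240 N = 12.24 kN.

12.2 kN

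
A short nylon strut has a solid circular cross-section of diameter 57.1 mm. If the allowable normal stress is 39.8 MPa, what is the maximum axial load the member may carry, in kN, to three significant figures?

A = 2561 mm².
P_max = σ_allow · A = 39.8 · 2561 = 101900 N = 101.9 kN.

102 kN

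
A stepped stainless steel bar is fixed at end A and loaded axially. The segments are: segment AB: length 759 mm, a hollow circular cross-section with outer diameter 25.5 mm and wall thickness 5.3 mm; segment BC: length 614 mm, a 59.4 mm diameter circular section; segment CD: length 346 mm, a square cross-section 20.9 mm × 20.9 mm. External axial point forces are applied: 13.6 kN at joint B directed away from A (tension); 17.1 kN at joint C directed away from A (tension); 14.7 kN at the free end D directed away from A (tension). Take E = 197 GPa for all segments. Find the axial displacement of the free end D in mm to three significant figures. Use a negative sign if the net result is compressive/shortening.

0.615 mm

Internal axial forces (sectioning from the free end, tension +): N_CD = 14.7 kN, N_BC = 31.8 kN, N_AB = 45.4 kN.
A_AB = 336.3 mm².
A_BC = 2771 mm².
A_CD = 436.8 mm².
δ_AB = 45400·759/(336.3·197000) = 0.5201 mm
δ_BC = 31800·614/(2771·197000) = 0.03577 mm
δ_CD = 14700·346/(436.8·197000) = 0.05911 mm
δ = Σδ_i = 0.6149 mm.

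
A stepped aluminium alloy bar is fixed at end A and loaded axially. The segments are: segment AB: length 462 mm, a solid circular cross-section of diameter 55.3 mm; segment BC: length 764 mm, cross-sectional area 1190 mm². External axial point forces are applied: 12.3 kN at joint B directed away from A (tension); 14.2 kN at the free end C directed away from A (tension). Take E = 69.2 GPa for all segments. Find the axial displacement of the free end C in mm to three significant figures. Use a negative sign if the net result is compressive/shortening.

0.205 mm

Internal axial forces (sectioning from the free end, tension +): N_BC = 14.2 kN, N_AB = 26.5 kN.
A_AB = 2402 mm².
δ_AB = 26500·462/(2402·69200) = 0.07366 mm
δ_BC = 14200·764/(1190·69200) = 0.1317 mm
δ = Σδ_i = 0.2054 mm.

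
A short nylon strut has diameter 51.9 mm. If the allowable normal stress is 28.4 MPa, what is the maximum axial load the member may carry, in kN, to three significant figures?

A = 2116 mm².
P_max = σ_allow · A = 28.4 · 2116 = 60080 N = 60.08 kN.

60.1 kN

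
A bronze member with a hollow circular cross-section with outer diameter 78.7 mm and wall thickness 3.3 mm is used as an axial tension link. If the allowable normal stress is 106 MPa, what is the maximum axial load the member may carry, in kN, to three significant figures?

82.9 kN

A = 781.7 mm².
P_max = σ_allow · A = 106 · 781.7 = 82860 N = 82.86 kN.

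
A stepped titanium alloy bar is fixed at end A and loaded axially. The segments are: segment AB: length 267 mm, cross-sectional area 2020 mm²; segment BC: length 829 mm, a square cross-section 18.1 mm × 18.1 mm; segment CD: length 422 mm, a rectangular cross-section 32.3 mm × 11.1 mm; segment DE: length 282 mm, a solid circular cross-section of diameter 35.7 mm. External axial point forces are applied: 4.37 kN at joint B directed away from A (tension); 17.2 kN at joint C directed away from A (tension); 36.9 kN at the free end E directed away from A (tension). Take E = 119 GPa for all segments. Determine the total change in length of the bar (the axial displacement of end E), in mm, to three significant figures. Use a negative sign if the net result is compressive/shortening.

1.67 mm

Internal axial forces (sectioning from the free end, tension +): N_DE = 36.9 kN, N_CD = 36.9 kN, N_BC = 54.1 kN, N_AB = 58.47 kN.
A_BC = 327.6 mm².
A_CD = 358.5 mm².
A_DE = 1001 mm².
δ_AB = 58470·267/(2020·119000) = 0.06495 mm
δ_BC = 54100·829/(327.6·119000) = 1.15 mm
δ_CD = 36900·422/(358.5·119000) = 0.365 mm
δ_DE = 36900·282/(1001·119000) = 0.08736 mm
δ = Σδ_i = 1.668 mm.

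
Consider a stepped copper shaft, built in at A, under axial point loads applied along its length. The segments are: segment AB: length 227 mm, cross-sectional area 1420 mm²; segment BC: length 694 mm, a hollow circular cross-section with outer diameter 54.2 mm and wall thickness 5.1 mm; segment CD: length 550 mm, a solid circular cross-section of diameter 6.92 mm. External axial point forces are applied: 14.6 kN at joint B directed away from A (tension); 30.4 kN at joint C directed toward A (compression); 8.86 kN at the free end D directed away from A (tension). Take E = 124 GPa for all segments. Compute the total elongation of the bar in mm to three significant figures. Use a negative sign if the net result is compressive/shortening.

Internal axial forces (sectioning from the free end, tension +): N_CD = 8.86 kN, N_BC = -21.54 kN, N_AB = -6.94 kN.
A_BC = 786.7 mm².
A_CD = 37.61 mm².
δ_AB = -6940·227/(1420·124000) = -0.008947 mm
δ_BC = -21540·694/(786.7·124000) = -0.1532 mm
δ_CD = 8860·550/(37.61·124000) = 1.045 mm
δ = Σδ_i = 0.8827 mm.

0.883 mm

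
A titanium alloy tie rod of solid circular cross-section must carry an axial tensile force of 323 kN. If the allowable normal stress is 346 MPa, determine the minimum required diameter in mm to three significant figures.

Required area A ≥ P/σ_allow = 323000/346 = 933.5 mm².
For a solid circular section, d ≥ √(4A/π) = 34.48 mm.

34.5 mm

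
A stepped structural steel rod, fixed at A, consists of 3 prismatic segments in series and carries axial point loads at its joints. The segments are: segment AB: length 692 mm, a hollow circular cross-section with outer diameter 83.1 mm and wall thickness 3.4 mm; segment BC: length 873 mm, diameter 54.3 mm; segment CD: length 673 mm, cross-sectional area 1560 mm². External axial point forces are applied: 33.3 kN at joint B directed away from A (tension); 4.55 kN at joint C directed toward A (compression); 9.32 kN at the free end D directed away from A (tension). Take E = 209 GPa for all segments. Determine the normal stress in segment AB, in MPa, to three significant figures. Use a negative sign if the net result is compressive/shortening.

44.7 MPa

Internal axial forces (sectioning from the free end, tension +): N_CD = 9.32 kN, N_BC = 4.77 kN, N_AB = 38.07 kN.
A_AB = 851.3 mm².
σ_AB = N_AB/A_AB = 38070/851.3 = 44.72 MPa.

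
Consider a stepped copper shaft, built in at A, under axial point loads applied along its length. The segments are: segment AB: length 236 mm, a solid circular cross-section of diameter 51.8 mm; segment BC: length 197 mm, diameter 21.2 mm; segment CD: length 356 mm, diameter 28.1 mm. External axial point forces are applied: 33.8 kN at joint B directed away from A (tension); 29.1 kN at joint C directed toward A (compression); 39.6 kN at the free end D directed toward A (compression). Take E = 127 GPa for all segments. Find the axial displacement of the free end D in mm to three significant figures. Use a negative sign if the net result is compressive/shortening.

-0.512 mm

Internal axial forces (sectioning from the free end, tension +): N_CD = -39.6 kN, N_BC = -68.7 kN, N_AB = -34.9 kN.
A_AB = 2107 mm².
A_BC = 353 mm².
A_CD = 620.2 mm².
δ_AB = -34900·236/(2107·127000) = -0.03077 mm
δ_BC = -68700·197/(353·127000) = -0.3019 mm
δ_CD = -39600·356/(620.2·127000) = -0.179 mm
δ = Σδ_i = -0.5117 mm.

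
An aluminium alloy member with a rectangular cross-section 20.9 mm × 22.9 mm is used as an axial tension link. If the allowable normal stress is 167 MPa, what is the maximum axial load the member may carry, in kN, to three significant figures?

79.9 kN

A = 478.6 mm².
P_max = σ_allow · A = 167 · 478.6 = 79930 N = 79.93 kN.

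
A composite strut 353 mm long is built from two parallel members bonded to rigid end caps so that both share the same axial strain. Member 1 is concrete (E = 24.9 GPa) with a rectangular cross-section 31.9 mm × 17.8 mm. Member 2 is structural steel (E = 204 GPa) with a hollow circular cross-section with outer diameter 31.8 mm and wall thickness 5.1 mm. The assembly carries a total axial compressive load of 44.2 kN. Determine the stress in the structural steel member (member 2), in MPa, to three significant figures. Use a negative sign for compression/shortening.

-88.9 MPa

A_1 = 567.8 mm².
A_2 = 427.8 mm².
Equal strain + equilibrium ⇒ each member carries load in proportion to AE: A₁E₁ = 14140000 N, A₂E₂ = 87270000 N, ΣAE = 101400000 N.
σ₂ = P·E₂/ΣAE = -44200·204000/101400000 = -88.92 MPa.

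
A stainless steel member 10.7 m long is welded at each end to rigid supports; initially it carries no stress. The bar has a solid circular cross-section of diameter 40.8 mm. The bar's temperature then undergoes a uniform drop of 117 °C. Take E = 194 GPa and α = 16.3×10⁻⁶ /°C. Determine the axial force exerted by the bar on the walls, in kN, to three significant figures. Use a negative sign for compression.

484 kN

Free thermal expansion αLΔT = 16.3e-6 · 10700 · -117 = -20.41 mm.
The walls impose strain ε = −(-20.41)/10700 = 1.9071e-03; σ = Eε = 194000 · 1.9071e-03 = 370 MPa.
Wall reaction R = σ·A = 370·1307 = 483700 N = 483.7 kN.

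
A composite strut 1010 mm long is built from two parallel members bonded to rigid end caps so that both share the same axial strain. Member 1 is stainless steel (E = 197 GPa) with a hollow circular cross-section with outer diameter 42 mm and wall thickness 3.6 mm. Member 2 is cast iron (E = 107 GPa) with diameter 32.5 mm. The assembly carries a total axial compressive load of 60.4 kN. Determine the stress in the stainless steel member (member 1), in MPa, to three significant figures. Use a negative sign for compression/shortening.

-68.3 MPa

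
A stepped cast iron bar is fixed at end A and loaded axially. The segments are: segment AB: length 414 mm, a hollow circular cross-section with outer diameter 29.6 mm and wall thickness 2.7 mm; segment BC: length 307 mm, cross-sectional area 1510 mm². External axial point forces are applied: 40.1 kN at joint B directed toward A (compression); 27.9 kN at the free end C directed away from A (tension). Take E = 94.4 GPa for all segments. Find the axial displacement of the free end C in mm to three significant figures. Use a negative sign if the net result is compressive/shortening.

Internal axial forces (sectioning from the free end, tension +): N_BC = 27.9 kN, N_AB = -12.2 kN.
A_AB = 228.2 mm².
δ_AB = -12200·414/(228.2·94400) = -0.2345 mm
δ_BC = 27900·307/(1510·94400) = 0.06009 mm
δ = Σδ_i = -0.1744 mm.

-0.174 mm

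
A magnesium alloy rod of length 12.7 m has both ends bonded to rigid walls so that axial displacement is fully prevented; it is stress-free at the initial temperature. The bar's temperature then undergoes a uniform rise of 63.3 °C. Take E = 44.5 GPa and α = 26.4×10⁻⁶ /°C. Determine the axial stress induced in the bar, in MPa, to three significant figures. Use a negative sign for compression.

Free thermal expansion αLΔT = 26.4e-6 · 12700 · 63.3 = 21.22 mm.
The walls impose strain ε = −(21.22)/12700 = -1.6711e-03; σ = Eε = 44500 · -1.6711e-03 = -74.36 MPa.

-74.4 MPa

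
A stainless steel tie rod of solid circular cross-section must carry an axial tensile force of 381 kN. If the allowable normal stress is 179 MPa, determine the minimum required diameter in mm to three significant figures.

52.1 mm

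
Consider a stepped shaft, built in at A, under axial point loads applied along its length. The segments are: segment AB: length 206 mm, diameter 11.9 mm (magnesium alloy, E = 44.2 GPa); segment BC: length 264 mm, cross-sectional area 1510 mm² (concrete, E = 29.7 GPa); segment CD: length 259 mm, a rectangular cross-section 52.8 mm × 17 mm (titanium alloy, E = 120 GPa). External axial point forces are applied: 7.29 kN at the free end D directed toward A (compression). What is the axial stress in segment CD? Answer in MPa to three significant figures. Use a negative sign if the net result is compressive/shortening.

Internal axial forces (sectioning from the free end, tension +): N_CD = -7.29 kN, N_BC = -7.29 kN, N_AB = -7.29 kN.
A_CD = 897.6 mm².
σ_CD = N_CD/A_CD = -7290/897.6 = -8.122 MPa.

-8.12 MPa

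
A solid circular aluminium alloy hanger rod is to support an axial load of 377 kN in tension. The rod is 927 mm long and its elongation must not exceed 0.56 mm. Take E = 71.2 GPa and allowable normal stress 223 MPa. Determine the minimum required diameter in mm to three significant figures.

106 mm

Required area A ≥ P/σ_allow = 377000/223 = 1691 mm².
For a solid circular section, d ≥ √(4A/π) = 46.4 mm.
Elongation limit: A ≥ PL/(Eδ_allow) = 377000·927/(71200·0.56) = 8765 mm² ⇒ d ≥ 105.6 mm.
The elongation limit governs.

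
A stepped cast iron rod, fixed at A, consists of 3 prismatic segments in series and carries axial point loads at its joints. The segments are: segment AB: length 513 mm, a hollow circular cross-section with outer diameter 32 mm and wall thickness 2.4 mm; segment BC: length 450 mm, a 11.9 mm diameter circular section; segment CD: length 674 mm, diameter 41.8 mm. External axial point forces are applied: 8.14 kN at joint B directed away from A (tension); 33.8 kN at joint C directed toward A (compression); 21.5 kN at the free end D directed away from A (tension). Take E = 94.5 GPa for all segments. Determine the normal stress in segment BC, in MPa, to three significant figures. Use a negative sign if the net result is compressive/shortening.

-111 MPa

Internal axial forces (sectioning from the free end, tension +): N_CD = 21.5 kN, N_BC = -12.3 kN, N_AB = -4.16 kN.
A_BC = 111.2 mm².
σ_BC = N_BC/A_BC = -12300/111.2 = -110.6 MPa.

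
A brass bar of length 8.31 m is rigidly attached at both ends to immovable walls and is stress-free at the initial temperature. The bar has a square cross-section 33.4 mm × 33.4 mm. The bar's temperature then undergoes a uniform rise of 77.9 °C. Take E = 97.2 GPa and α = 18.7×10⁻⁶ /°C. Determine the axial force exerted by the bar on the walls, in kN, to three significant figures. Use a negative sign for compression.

Free thermal expansion αLΔT = 18.7e-6 · 8310 · 77.9 = 12.11 mm.
The walls impose strain ε = −(12.11)/8310 = -1.4567e-03; σ = Eε = 97200 · -1.4567e-03 = -141.6 MPa.
Wall reaction R = σ·A = -141.6·1116 = -158000 N = -158 kN.

-158 kN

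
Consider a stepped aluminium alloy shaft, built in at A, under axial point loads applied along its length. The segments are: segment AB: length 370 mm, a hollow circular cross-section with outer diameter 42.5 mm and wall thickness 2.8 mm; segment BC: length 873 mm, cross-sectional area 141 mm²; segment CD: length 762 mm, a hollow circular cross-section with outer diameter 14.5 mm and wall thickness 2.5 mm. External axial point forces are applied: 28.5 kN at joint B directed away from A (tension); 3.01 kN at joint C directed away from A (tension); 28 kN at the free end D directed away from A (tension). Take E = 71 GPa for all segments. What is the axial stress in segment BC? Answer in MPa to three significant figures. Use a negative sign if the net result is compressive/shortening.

220 MPa

Internal axial forces (sectioning from the free end, tension +): N_CD = 28 kN, N_BC = 31.01 kN, N_AB = 59.51 kN.
σ_BC = N_BC/A_BC = 31010/141 = 219.9 MPa.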